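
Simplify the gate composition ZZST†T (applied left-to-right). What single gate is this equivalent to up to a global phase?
S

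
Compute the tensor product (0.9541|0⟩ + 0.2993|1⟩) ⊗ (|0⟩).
0.9541|00⟩ + 0.2993|10⟩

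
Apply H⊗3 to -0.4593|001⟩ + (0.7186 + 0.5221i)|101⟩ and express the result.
(0.09168 + 0.1846i)|000⟩ + (-0.09168 - 0.1846i)|001⟩ + (0.09168 + 0.1846i)|010⟩ + (-0.09168 - 0.1846i)|011⟩ + (-0.4165 - 0.1846i)|100⟩ + (0.4165 + 0.1846i)|101⟩ + (-0.4165 - 0.1846i)|110⟩ + (0.4165 + 0.1846i)|111⟩

H⊗3 gives amp(|y⟩) = (1/2√2) Σ_x (−1)^(x·y) amp(|x⟩), where x·y is the number of positions in which both x and y have a 1.
|000⟩: (-0.4593 + (0.7186 + 0.5221i))/(2√2) = (0.09168 + 0.1846i)
|001⟩: (0.4593 - (0.7186 + 0.5221i))/(2√2) = (-0.09168 - 0.1846i)
|010⟩: (-0.4593 + (0.7186 + 0.5221i))/(2√2) = (0.09168 + 0.1846i)
|011⟩: (0.4593 - (0.7186 + 0.5221i))/(2√2) = (-0.09168 - 0.1846i)
|100⟩: (-0.4593 - (0.7186 + 0.5221i))/(2√2) = (-0.4165 - 0.1846i)
|101⟩: (0.4593 + (0.7186 + 0.5221i))/(2√2) = (0.4165 + 0.1846i)
|110⟩: (-0.4593 - (0.7186 + 0.5221i))/(2√2) = (-0.4165 - 0.1846i)
|111⟩: (0.4593 + (0.7186 + 0.5221i))/(2√2) = (0.4165 + 0.1846i)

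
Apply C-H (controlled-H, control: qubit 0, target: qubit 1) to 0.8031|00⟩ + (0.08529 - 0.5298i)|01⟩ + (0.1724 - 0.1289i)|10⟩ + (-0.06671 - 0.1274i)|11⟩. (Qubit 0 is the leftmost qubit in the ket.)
0.8031|00⟩ + (0.08529 - 0.5298i)|01⟩ + (0.07473 - 0.1812i)|10⟩ + (0.1691 - 0.001061i)|11⟩

C-H leaves the control-|0⟩ kets |00⟩, |01⟩ unchanged and applies H to qubit 1 on the control-|1⟩ pair (|10⟩, |11⟩).
H = [[1/√2, 1/√2], [1/√2, -1/√2]].
With a = amp(|10⟩) = (0.1724 - 0.1289i) and b = amp(|11⟩) = (-0.06671 - 0.1274i):
new amp(|10⟩) = (1/√2)·a + (1/√2)·b = (0.07473 - 0.1812i)
new amp(|11⟩) = (1/√2)·a + (-1/√2)·b = (0.1691 - 0.001061i)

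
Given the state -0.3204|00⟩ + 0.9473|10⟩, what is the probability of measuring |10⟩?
0.8974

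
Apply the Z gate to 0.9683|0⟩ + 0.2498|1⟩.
0.9683|0⟩ - 0.2498|1⟩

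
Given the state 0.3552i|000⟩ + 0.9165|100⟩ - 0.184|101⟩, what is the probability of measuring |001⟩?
0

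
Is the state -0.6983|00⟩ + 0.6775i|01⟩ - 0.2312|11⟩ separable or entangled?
Entangled

Writing the state as a|00⟩ + b|01⟩ + c|10⟩ + d|11⟩, it is a product state iff ad − bc = 0.
Here (a, b, c, d) = (-0.6983, 0.6775i, 0, -0.2312): ad − bc = (-0.6983)(-0.2312) − (0.6775i)(0) = 0.1614 ≠ 0, so the state is entangled.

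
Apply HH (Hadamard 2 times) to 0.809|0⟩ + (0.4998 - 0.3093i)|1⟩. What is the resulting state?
0.809|0⟩ + (0.4998 - 0.3093i)|1⟩

H² = I, so an even number of Hadamards cancels: H^2 = I and the state is unchanged.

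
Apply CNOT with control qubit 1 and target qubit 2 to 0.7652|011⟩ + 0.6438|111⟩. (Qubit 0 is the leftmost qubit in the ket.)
0.7652|010⟩ + 0.6438|110⟩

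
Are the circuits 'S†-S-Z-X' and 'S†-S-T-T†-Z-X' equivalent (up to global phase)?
Yes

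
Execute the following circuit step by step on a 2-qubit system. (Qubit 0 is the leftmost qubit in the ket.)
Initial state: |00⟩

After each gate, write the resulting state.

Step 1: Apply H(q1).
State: 1/√2|00⟩ + 1/√2|01⟩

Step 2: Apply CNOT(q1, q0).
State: 1/√2|00⟩ + 1/√2|11⟩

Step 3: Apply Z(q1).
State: 1/√2|00⟩ - 1/√2|11⟩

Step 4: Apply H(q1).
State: 1/2|00⟩ + 1/2|01⟩ - 1/2|10⟩ + 1/2|11⟩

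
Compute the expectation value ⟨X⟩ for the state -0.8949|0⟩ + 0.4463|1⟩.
-0.7988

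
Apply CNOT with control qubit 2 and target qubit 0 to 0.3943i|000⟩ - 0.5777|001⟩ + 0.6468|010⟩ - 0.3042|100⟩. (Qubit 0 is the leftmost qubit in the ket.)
0.3943i|000⟩ + 0.6468|010⟩ - 0.3042|100⟩ - 0.5777|101⟩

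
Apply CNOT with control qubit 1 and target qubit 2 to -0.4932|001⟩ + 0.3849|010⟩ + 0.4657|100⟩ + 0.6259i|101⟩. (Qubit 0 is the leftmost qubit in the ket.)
-0.4932|001⟩ + 0.3849|011⟩ + 0.4657|100⟩ + 0.6259i|101⟩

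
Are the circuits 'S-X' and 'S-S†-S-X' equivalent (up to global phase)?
Yes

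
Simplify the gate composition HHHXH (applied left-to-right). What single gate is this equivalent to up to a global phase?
Z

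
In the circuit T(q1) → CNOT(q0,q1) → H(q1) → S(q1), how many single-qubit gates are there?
3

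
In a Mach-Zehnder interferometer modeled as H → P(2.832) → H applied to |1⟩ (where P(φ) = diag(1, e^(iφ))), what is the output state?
(0.9762 - 0.1523i)|0⟩ + (0.02377 + 0.1523i)|1⟩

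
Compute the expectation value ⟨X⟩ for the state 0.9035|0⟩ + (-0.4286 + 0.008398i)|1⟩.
-0.7745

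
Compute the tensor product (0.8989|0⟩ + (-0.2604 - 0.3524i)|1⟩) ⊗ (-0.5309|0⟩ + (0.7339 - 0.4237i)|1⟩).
-0.4772|00⟩ + (0.6597 - 0.3809i)|01⟩ + (0.1382 + 0.1871i)|10⟩ + (-0.3404 - 0.1483i)|11⟩

amp(|b₁b₂…⟩) = product of the factor amplitudes for bits b₁, b₂, …; only kets whose every factor amplitude is nonzero survive.
|00⟩: (0.8989)(-0.5309) = -0.4772
|01⟩: (0.8989)(0.7339 - 0.4237i) = (0.6597 - 0.3809i)
|10⟩: (-0.2604 - 0.3524i)(-0.5309) = (0.1382 + 0.1871i)
|11⟩: (-0.2604 - 0.3524i)(0.7339 - 0.4237i) = (-0.3404 - 0.1483i)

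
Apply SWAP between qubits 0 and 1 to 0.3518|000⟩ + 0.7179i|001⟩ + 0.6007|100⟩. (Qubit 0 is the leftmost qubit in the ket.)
0.3518|000⟩ + 0.7179i|001⟩ + 0.6007|010⟩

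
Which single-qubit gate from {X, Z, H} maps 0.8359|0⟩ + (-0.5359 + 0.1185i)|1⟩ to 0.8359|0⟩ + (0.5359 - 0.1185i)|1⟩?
Z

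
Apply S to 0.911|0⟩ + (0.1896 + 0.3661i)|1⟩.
0.911|0⟩ + (-0.3661 + 0.1896i)|1⟩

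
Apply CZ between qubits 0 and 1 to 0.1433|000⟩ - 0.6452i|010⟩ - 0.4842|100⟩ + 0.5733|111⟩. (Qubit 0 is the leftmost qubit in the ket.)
0.1433|000⟩ - 0.6452i|010⟩ - 0.4842|100⟩ - 0.5733|111⟩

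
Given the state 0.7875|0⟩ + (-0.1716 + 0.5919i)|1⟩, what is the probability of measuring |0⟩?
0.6202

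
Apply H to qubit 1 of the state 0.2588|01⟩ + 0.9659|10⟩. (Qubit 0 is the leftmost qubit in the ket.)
0.183|00⟩ - 0.183|01⟩ + 0.683|10⟩ + 0.683|11⟩

H on qubit 1 mixes each pair of kets that differ only in qubit 1: amplitudes (a, b) of (|…0…⟩, |…1…⟩) become ((a + b)/√2, (a − b)/√2). Kets absent from the input have amplitude 0.
(|00⟩, |01⟩): (a, b) = (0, 0.2588) → (0.183, -0.183)
(|10⟩, |11⟩): (a, b) = (0.9659, 0) → (0.683, 0.683)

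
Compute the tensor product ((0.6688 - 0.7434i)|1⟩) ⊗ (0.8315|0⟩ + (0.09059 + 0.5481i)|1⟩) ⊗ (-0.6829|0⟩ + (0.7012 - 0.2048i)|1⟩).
(-0.3798 + 0.4221i)|100⟩ + (0.2633 - 0.5473i)|101⟩ + (-0.3196 - 0.2043i)|110⟩ + (0.3895 + 0.114i)|111⟩

amp(|b₁b₂…⟩) = product of the factor amplitudes for bits b₁, b₂, …; only kets whose every factor amplitude is nonzero survive.
|100⟩: (0.6688 - 0.7434i)(0.8315)(-0.6829) = (-0.3798 + 0.4221i)
|101⟩: (0.6688 - 0.7434i)(0.8315)(0.7012 - 0.2048i) = (0.2633 - 0.5473i)
|110⟩: (0.6688 - 0.7434i)(0.09059 + 0.5481i)(-0.6829) = (-0.3196 - 0.2043i)
|111⟩: (0.6688 - 0.7434i)(0.09059 + 0.5481i)(0.7012 - 0.2048i) = (0.3895 + 0.114i)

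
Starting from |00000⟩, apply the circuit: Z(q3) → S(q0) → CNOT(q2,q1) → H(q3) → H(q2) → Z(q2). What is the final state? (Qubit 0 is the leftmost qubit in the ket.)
1/2|00000⟩ + 1/2|00010⟩ - 1/2|00100⟩ - 1/2|00110⟩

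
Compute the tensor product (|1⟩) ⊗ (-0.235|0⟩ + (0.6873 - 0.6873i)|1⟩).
-0.235|10⟩ + (0.6873 - 0.6873i)|11⟩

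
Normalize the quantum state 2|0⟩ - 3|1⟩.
0.5547|0⟩ - 0.8321|1⟩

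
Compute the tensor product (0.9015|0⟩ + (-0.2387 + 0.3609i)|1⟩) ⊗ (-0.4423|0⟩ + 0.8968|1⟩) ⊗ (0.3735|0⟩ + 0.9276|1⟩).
-0.1489|000⟩ - 0.3699|001⟩ + 0.302|010⟩ + 0.7499|011⟩ + (0.03943 - 0.05962i)|100⟩ + (0.09793 - 0.1481i)|101⟩ + (-0.07995 + 0.1209i)|110⟩ + (-0.1986 + 0.3002i)|111⟩

amp(|b₁b₂…⟩) = product of the factor amplitudes for bits b₁, b₂, …; only kets whose every factor amplitude is nonzero survive.
|000⟩: (0.9015)(-0.4423)(0.3735) = -0.1489
|001⟩: (0.9015)(-0.4423)(0.9276) = -0.3699
|010⟩: (0.9015)(0.8968)(0.3735) = 0.302
|011⟩: (0.9015)(0.8968)(0.9276) = 0.7499
|100⟩: (-0.2387 + 0.3609i)(-0.4423)(0.3735) = (0.03943 - 0.05962i)
|101⟩: (-0.2387 + 0.3609i)(-0.4423)(0.9276) = (0.09793 - 0.1481i)
|110⟩: (-0.2387 + 0.3609i)(0.8968)(0.3735) = (-0.07995 + 0.1209i)
|111⟩: (-0.2387 + 0.3609i)(0.8968)(0.9276) = (-0.1986 + 0.3002i)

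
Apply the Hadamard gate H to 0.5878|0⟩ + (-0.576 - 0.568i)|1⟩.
(0.008344 - 0.4016i)|0⟩ + (0.8229 + 0.4016i)|1⟩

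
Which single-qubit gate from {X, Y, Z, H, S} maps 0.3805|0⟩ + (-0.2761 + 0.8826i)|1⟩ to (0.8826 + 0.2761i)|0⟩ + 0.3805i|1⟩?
Y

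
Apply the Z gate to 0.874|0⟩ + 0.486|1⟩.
0.874|0⟩ - 0.486|1⟩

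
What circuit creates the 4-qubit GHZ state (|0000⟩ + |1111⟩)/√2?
H(q0) → CNOT(q0,q1) → CNOT(q0,q2) → CNOT(q0,q3)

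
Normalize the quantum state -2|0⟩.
-|0⟩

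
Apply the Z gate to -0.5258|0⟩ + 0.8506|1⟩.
-0.5258|0⟩ - 0.8506|1⟩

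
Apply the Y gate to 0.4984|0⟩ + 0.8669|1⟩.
-0.8669i|0⟩ + 0.4984i|1⟩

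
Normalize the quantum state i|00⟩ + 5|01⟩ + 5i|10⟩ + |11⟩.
0.1387i|00⟩ + 0.6934|01⟩ + 0.6934i|10⟩ + 0.1387|11⟩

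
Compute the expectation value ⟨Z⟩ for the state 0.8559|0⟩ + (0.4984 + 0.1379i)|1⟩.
0.4651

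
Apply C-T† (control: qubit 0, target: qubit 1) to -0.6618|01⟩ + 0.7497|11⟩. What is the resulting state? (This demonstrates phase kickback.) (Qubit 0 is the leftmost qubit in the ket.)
-0.6618|01⟩ + (0.5301 - 0.5301i)|11⟩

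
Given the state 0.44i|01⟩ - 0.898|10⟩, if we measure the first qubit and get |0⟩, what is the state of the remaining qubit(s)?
i|1⟩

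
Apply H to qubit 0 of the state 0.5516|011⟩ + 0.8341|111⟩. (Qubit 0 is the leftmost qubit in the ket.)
0.9798|011⟩ - 0.1998|111⟩

H on qubit 0 mixes each pair of kets that differ only in qubit 0: amplitudes (a, b) of (|…0…⟩, |…1…⟩) become ((a + b)/√2, (a − b)/√2). Kets absent from the input have amplitude 0.
(|011⟩, |111⟩): (a, b) = (0.5516, 0.8341) → (0.9798, -0.1998)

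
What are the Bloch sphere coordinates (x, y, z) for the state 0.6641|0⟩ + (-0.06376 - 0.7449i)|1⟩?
(-0.08469, -0.9894, -0.1179)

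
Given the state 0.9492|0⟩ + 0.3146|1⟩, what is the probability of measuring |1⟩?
0.09897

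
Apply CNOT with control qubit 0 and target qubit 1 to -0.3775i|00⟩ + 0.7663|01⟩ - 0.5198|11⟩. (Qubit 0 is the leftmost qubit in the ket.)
-0.3775i|00⟩ + 0.7663|01⟩ - 0.5198|10⟩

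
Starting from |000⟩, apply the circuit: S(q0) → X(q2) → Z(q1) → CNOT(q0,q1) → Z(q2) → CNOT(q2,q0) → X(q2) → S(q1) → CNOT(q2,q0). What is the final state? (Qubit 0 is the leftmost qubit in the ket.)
-|100⟩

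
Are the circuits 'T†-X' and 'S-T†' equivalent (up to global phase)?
No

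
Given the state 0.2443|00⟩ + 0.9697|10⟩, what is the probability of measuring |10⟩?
0.9403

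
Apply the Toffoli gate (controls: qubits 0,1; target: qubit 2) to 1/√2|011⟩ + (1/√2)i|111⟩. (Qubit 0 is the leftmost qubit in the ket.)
1/√2|011⟩ + (1/√2)i|110⟩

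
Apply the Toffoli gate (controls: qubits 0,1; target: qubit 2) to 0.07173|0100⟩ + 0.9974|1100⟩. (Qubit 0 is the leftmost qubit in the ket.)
0.07173|0100⟩ + 0.9974|1110⟩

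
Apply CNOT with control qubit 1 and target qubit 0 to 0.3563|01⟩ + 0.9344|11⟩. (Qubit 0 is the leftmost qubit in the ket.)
0.9344|01⟩ + 0.3563|11⟩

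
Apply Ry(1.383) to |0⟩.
0.7703|0⟩ + 0.6377|1⟩

Ry(1.383) = [[cos(θ/2), −sin(θ/2)], [sin(θ/2), cos(θ/2)]]; θ = 1.383, cos(θ/2) ≈ 0.77029, sin(θ/2) ≈ 0.637693.
With a = amp(|0⟩) = 1 and b = amp(|1⟩) = 0:
new amp(|0⟩) = (0.77029)·a + (-0.637693)·b = 0.7703
new amp(|1⟩) = (0.637693)·a + (0.77029)·b = 0.6377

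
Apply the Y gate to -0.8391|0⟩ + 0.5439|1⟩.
-0.5439i|0⟩ - 0.8391i|1⟩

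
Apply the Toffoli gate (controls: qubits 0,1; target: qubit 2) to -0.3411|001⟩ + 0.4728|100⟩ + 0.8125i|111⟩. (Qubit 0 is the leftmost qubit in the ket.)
-0.3411|001⟩ + 0.4728|100⟩ + 0.8125i|110⟩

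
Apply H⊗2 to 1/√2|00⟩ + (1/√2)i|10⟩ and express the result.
(1/√8 + (1/√8)i)|00⟩ + (1/√8 + (1/√8)i)|01⟩ + (1/√8 - (1/√8)i)|10⟩ + (1/√8 - (1/√8)i)|11⟩

H⊗2 gives amp(|y⟩) = (1/2) Σ_x (−1)^(x·y) amp(|x⟩), where x·y is the number of positions in which both x and y have a 1.
|00⟩: (1/√2 + (1/√2)i)/2 = (1/√8 + (1/√8)i)
|01⟩: (1/√2 + (1/√2)i)/2 = (1/√8 + (1/√8)i)
|10⟩: (1/√2 - (1/√2)i)/2 = (1/√8 - (1/√8)i)
|11⟩: (1/√2 - (1/√2)i)/2 = (1/√8 - (1/√8)i)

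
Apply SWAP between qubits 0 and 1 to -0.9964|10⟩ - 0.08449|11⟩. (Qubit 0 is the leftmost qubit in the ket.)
-0.9964|01⟩ - 0.08449|11⟩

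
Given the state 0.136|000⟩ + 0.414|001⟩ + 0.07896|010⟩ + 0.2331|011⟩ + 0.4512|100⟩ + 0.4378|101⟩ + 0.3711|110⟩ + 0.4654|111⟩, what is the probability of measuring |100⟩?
0.2036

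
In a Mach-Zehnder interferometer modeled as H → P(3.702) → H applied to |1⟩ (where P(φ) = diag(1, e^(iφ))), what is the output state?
(0.9235 + 0.2658i)|0⟩ + (0.07648 - 0.2658i)|1⟩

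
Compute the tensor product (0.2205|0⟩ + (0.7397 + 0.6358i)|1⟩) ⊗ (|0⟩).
0.2205|00⟩ + (0.7397 + 0.6358i)|10⟩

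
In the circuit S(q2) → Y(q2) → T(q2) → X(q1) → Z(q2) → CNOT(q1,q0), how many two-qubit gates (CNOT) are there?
1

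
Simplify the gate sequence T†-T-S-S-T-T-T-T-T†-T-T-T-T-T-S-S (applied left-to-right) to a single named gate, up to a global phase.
I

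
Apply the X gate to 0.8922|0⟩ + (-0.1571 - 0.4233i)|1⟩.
(-0.1571 - 0.4233i)|0⟩ + 0.8922|1⟩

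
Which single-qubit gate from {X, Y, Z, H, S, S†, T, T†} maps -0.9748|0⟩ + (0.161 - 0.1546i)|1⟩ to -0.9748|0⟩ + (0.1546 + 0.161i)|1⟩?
S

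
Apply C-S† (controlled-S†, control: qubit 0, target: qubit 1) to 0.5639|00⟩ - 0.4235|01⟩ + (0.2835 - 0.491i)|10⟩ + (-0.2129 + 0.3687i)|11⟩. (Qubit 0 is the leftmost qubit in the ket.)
0.5639|00⟩ - 0.4235|01⟩ + (0.2835 - 0.491i)|10⟩ + (0.3687 + 0.2129i)|11⟩

C-S† leaves the control-|0⟩ kets |00⟩, |01⟩ unchanged and applies S† to qubit 1 on the control-|1⟩ pair (|10⟩, |11⟩).
S† = [[1, 0], [0, -i]].
With a = amp(|10⟩) = (0.2835 - 0.491i) and b = amp(|11⟩) = (-0.2129 + 0.3687i):
new amp(|10⟩) = (1)·a = (0.2835 - 0.491i)
new amp(|11⟩) = (-i)·b = (0.3687 + 0.2129i)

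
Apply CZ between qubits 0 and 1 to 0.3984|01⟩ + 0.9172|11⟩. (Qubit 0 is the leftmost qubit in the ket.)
0.3984|01⟩ - 0.9172|11⟩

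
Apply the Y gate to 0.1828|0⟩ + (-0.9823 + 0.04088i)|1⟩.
(0.04088 + 0.9823i)|0⟩ + 0.1828i|1⟩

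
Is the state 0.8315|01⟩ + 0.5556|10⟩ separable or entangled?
Entangled

Writing the state as a|00⟩ + b|01⟩ + c|10⟩ + d|11⟩, it is a product state iff ad − bc = 0.
Here (a, b, c, d) = (0, 0.8315, 0.5556, 0): ad − bc = (0)(0) − (0.8315)(0.5556) = -0.462 ≠ 0, so the state is entangled.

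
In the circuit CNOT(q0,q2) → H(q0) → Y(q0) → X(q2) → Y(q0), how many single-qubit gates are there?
4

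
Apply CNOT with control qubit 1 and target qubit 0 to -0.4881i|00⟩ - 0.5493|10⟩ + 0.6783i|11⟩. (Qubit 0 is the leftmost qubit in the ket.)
-0.4881i|00⟩ + 0.6783i|01⟩ - 0.5493|10⟩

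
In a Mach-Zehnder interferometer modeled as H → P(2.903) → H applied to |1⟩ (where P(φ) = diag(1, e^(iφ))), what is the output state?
(0.9858 - 0.1182i)|0⟩ + (0.01416 + 0.1182i)|1⟩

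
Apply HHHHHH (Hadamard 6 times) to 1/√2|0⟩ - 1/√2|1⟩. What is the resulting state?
1/√2|0⟩ - 1/√2|1⟩

H² = I, so an even number of Hadamards cancels: H^6 = I and the state is unchanged.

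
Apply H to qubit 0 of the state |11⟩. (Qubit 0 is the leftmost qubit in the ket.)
1/√2|01⟩ - 1/√2|11⟩

H on qubit 0 mixes each pair of kets that differ only in qubit 0: amplitudes (a, b) of (|…0…⟩, |…1…⟩) become ((a + b)/√2, (a − b)/√2). Kets absent from the input have amplitude 0.
(|01⟩, |11⟩): (a, b) = (0, 1) → (1/√2, -1/√2)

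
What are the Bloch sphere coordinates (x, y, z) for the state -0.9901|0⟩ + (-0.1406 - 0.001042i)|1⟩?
(0.2784, 0.002063, 0.9605)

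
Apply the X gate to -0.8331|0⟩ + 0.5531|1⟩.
0.5531|0⟩ - 0.8331|1⟩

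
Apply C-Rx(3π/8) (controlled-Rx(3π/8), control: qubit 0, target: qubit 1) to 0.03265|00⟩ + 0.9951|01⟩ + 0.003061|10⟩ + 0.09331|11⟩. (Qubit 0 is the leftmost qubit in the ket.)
0.03265|00⟩ + 0.9951|01⟩ + (0.002545 - 0.05184i)|10⟩ + (0.07758 - 0.001701i)|11⟩

C-Rx(3π/8) leaves the control-|0⟩ kets |00⟩, |01⟩ unchanged and applies Rx(3π/8) to qubit 1 on the control-|1⟩ pair (|10⟩, |11⟩).
Rx(3π/8) = [[cos(θ/2), −i·sin(θ/2)], [−i·sin(θ/2), cos(θ/2)]]; θ = 3π/8, cos(θ/2) ≈ 0.83147, sin(θ/2) ≈ 0.55557.
With a = amp(|10⟩) = 0.003061 and b = amp(|11⟩) = 0.09331:
new amp(|10⟩) = (0.83147)·a + (-0.55557i)·b = (0.002545 - 0.05184i)
new amp(|11⟩) = (-0.55557i)·a + (0.83147)·b = (0.07758 - 0.001701i)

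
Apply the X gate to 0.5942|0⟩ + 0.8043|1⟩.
0.8043|0⟩ + 0.5942|1⟩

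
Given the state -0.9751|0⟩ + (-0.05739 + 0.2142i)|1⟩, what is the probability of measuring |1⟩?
0.04918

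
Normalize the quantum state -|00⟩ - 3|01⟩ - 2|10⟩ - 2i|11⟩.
-0.2357|00⟩ - 1/√2|01⟩ - 0.4714|10⟩ - 0.4714i|11⟩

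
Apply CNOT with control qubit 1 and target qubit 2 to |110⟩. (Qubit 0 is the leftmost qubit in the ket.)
|111⟩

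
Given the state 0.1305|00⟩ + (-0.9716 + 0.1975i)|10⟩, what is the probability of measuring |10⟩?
0.983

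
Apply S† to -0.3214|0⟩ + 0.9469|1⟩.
-0.3214|0⟩ - 0.9469i|1⟩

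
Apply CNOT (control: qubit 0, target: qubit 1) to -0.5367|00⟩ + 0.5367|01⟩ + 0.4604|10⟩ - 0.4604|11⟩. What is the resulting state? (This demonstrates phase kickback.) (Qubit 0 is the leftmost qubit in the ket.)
-0.5367|00⟩ + 0.5367|01⟩ - 0.4604|10⟩ + 0.4604|11⟩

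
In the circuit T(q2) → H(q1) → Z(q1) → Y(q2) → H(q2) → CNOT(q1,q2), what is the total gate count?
6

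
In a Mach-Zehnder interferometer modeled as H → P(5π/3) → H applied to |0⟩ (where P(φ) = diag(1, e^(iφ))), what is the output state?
(0.75 - 0.433i)|0⟩ + (0.25 + 0.433i)|1⟩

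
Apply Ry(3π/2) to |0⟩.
-1/√2|0⟩ + 1/√2|1⟩

Ry(3π/2) = [[cos(θ/2), −sin(θ/2)], [sin(θ/2), cos(θ/2)]]; θ = 3π/2, cos(θ/2) ≈ -0.707107, sin(θ/2) ≈ 0.707107.
With a = amp(|0⟩) = 1 and b = amp(|1⟩) = 0:
new amp(|0⟩) = (-0.707107)·a + (-0.707107)·b = -1/√2
new amp(|1⟩) = (0.707107)·a + (-0.707107)·b = 1/√2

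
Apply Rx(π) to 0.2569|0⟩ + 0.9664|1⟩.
-0.9664i|0⟩ - 0.2569i|1⟩

Rx(π) = [[cos(θ/2), −i·sin(θ/2)], [−i·sin(θ/2), cos(θ/2)]]; θ = π, cos(θ/2) ≈ 0, sin(θ/2) ≈ 1.
With a = amp(|0⟩) = 0.2569 and b = amp(|1⟩) = 0.9664:
new amp(|0⟩) = (-i)·b = -0.9664i
new amp(|1⟩) = (-i)·a = -0.2569i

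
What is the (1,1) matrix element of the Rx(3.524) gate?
-0.19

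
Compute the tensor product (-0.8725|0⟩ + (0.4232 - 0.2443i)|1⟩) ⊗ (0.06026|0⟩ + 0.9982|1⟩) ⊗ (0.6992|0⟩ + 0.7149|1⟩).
-0.03676|000⟩ - 0.03759|001⟩ - 0.609|010⟩ - 0.6226|011⟩ + (0.01783 - 0.01029i)|100⟩ + (0.01823 - 0.01052i)|101⟩ + (0.2954 - 0.1705i)|110⟩ + (0.302 - 0.1743i)|111⟩

amp(|b₁b₂…⟩) = product of the factor amplitudes for bits b₁, b₂, …; only kets whose every factor amplitude is nonzero survive.
|000⟩: (-0.8725)(0.06026)(0.6992) = -0.03676
|001⟩: (-0.8725)(0.06026)(0.7149) = -0.03759
|010⟩: (-0.8725)(0.9982)(0.6992) = -0.609
|011⟩: (-0.8725)(0.9982)(0.7149) = -0.6226
|100⟩: (0.4232 - 0.2443i)(0.06026)(0.6992) = (0.01783 - 0.01029i)
|101⟩: (0.4232 - 0.2443i)(0.06026)(0.7149) = (0.01823 - 0.01052i)
|110⟩: (0.4232 - 0.2443i)(0.9982)(0.6992) = (0.2954 - 0.1705i)
|111⟩: (0.4232 - 0.2443i)(0.9982)(0.7149) = (0.302 - 0.1743i)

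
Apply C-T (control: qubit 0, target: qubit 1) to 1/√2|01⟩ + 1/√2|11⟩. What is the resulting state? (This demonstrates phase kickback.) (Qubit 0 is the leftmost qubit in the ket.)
1/√2|01⟩ + (1/2 + (1/2)i)|11⟩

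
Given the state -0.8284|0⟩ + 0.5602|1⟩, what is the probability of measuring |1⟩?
0.3138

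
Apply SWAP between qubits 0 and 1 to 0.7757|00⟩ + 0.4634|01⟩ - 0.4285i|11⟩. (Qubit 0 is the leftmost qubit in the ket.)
0.7757|00⟩ + 0.4634|10⟩ - 0.4285i|11⟩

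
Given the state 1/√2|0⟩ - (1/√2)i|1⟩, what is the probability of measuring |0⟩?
1/2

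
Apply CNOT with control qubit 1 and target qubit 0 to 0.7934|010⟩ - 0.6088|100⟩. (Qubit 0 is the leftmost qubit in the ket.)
-0.6088|100⟩ + 0.7934|110⟩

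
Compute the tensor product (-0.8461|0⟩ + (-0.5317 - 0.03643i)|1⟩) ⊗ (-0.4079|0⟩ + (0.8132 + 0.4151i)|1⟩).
0.3451|00⟩ + (-0.688 - 0.3512i)|01⟩ + (0.2169 + 0.01486i)|10⟩ + (-0.4173 - 0.2503i)|11⟩

amp(|b₁b₂…⟩) = product of the factor amplitudes for bits b₁, b₂, …; only kets whose every factor amplitude is nonzero survive.
|00⟩: (-0.8461)(-0.4079) = 0.3451
|01⟩: (-0.8461)(0.8132 + 0.4151i) = (-0.688 - 0.3512i)
|10⟩: (-0.5317 - 0.03643i)(-0.4079) = (0.2169 + 0.01486i)
|11⟩: (-0.5317 - 0.03643i)(0.8132 + 0.4151i) = (-0.4173 - 0.2503i)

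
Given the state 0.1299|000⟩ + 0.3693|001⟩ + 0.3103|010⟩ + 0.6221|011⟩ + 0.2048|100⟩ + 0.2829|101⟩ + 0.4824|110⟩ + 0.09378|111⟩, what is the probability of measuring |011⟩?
0.387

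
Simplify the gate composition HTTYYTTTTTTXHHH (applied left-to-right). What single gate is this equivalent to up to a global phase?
Z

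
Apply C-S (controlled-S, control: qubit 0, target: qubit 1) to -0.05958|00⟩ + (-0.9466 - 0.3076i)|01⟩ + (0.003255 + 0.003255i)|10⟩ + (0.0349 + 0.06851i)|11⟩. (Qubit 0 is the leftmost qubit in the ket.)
-0.05958|00⟩ + (-0.9466 - 0.3076i)|01⟩ + (0.003255 + 0.003255i)|10⟩ + (-0.06851 + 0.0349i)|11⟩

C-S leaves the control-|0⟩ kets |00⟩, |01⟩ unchanged and applies S to qubit 1 on the control-|1⟩ pair (|10⟩, |11⟩).
S = [[1, 0], [0, i]].
With a = amp(|10⟩) = (0.003255 + 0.003255i) and b = amp(|11⟩) = (0.0349 + 0.06851i):
new amp(|10⟩) = (1)·a = (0.003255 + 0.003255i)
new amp(|11⟩) = (i)·b = (-0.06851 + 0.0349i)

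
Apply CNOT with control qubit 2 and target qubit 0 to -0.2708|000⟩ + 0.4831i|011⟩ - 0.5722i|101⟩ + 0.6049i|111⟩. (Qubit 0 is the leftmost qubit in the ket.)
-0.2708|000⟩ - 0.5722i|001⟩ + 0.6049i|011⟩ + 0.4831i|111⟩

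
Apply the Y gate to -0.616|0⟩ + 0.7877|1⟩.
-0.7877i|0⟩ - 0.616i|1⟩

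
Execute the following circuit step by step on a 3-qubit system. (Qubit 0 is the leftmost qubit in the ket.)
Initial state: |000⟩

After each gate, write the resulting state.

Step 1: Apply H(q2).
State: 1/√2|000⟩ + 1/√2|001⟩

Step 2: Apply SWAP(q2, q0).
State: 1/√2|000⟩ + 1/√2|100⟩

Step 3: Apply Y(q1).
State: (1/√2)i|010⟩ + (1/√2)i|110⟩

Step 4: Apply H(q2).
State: (1/2)i|010⟩ + (1/2)i|011⟩ + (1/2)i|110⟩ + (1/2)i|111⟩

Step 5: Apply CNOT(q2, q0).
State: (1/2)i|010⟩ + (1/2)i|011⟩ + (1/2)i|110⟩ + (1/2)i|111⟩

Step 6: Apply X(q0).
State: (1/2)i|010⟩ + (1/2)i|011⟩ + (1/2)i|110⟩ + (1/2)i|111⟩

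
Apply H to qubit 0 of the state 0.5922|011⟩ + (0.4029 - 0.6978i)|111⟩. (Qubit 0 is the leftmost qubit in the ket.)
(0.7036 - 0.4934i)|011⟩ + (0.1339 + 0.4934i)|111⟩

H on qubit 0 mixes each pair of kets that differ only in qubit 0: amplitudes (a, b) of (|…0…⟩, |…1…⟩) become ((a + b)/√2, (a − b)/√2). Kets absent from the input have amplitude 0.
(|011⟩, |111⟩): (a, b) = (0.5922, (0.4029 - 0.6978i)) → ((0.7036 - 0.4934i), (0.1339 + 0.4934i))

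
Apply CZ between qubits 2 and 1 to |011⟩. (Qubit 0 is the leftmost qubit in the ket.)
-|011⟩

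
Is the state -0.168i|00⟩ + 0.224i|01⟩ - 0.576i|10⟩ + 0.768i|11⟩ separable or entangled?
Separable

Writing the state as a|00⟩ + b|01⟩ + c|10⟩ + d|11⟩, it is a product state iff ad − bc = 0.
Here (a, b, c, d) = (-0.168i, 0.224i, -0.576i, 0.768i): ad − bc = (-0.168i)(0.768i) − (0.224i)(-0.576i) = 0, so the state is separable.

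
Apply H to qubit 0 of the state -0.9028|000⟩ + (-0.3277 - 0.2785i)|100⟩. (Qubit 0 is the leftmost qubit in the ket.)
(-0.8701 - 0.1969i)|000⟩ + (-0.4067 + 0.1969i)|100⟩

H on qubit 0 mixes each pair of kets that differ only in qubit 0: amplitudes (a, b) of (|…0…⟩, |…1…⟩) become ((a + b)/√2, (a − b)/√2). Kets absent from the input have amplitude 0.
(|000⟩, |100⟩): (a, b) = (-0.9028, (-0.3277 - 0.2785i)) → ((-0.8701 - 0.1969i), (-0.4067 + 0.1969i))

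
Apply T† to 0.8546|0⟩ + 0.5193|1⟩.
0.8546|0⟩ + (0.3672 - 0.3672i)|1⟩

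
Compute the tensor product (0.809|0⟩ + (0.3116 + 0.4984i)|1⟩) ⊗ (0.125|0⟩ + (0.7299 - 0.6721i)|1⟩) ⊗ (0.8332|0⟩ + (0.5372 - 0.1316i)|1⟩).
0.08426|000⟩ + (0.05432 - 0.01331i)|001⟩ + (0.492 - 0.453i)|010⟩ + (0.2457 - 0.3698i)|011⟩ + (0.03245 + 0.05191i)|100⟩ + (0.02912 + 0.02834i)|101⟩ + (0.4686 + 0.1286i)|110⟩ + (0.3224 + 0.008907i)|111⟩

amp(|b₁b₂…⟩) = product of the factor amplitudes for bits b₁, b₂, …; only kets whose every factor amplitude is nonzero survive.
|000⟩: (0.809)(0.125)(0.8332) = 0.08426
|001⟩: (0.809)(0.125)(0.5372 - 0.1316i) = (0.05432 - 0.01331i)
|010⟩: (0.809)(0.7299 - 0.6721i)(0.8332) = (0.492 - 0.453i)
|011⟩: (0.809)(0.7299 - 0.6721i)(0.5372 - 0.1316i) = (0.2457 - 0.3698i)
|100⟩: (0.3116 + 0.4984i)(0.125)(0.8332) = (0.03245 + 0.05191i)
|101⟩: (0.3116 + 0.4984i)(0.125)(0.5372 - 0.1316i) = (0.02912 + 0.02834i)
|110⟩: (0.3116 + 0.4984i)(0.7299 - 0.6721i)(0.8332) = (0.4686 + 0.1286i)
|111⟩: (0.3116 + 0.4984i)(0.7299 - 0.6721i)(0.5372 - 0.1316i) = (0.3224 + 0.008907i)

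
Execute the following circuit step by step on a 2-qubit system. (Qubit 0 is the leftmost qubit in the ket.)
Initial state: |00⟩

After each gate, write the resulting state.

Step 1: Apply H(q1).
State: 1/√2|00⟩ + 1/√2|01⟩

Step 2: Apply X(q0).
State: 1/√2|10⟩ + 1/√2|11⟩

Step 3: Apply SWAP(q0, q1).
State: 1/√2|01⟩ + 1/√2|11⟩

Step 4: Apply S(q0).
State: 1/√2|01⟩ + (1/√2)i|11⟩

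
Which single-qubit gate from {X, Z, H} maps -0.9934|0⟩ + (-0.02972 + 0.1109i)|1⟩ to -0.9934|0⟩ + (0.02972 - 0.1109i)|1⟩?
Z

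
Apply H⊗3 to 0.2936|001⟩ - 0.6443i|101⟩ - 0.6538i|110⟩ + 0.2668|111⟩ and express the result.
(0.1981 - 0.4589i)|000⟩ + (-0.1981 - 0.003359i)|001⟩ + (0.009475 + 0.003359i)|010⟩ + (-0.009475 + 0.4589i)|011⟩ + (0.009475 + 0.4589i)|100⟩ + (-0.009475 + 0.003359i)|101⟩ + (0.1981 - 0.003359i)|110⟩ + (-0.1981 - 0.4589i)|111⟩

H⊗3 gives amp(|y⟩) = (1/2√2) Σ_x (−1)^(x·y) amp(|x⟩), where x·y is the number of positions in which both x and y have a 1.
|000⟩: (0.2936 - 0.6443i - 0.6538i + 0.2668)/(2√2) = (0.1981 - 0.4589i)
|001⟩: (-0.2936 + 0.6443i - 0.6538i - 0.2668)/(2√2) = (-0.1981 - 0.003359i)
|010⟩: (0.2936 - 0.6443i + 0.6538i - 0.2668)/(2√2) = (0.009475 + 0.003359i)
|011⟩: (-0.2936 + 0.6443i + 0.6538i + 0.2668)/(2√2) = (-0.009475 + 0.4589i)
|100⟩: (0.2936 + 0.6443i + 0.6538i - 0.2668)/(2√2) = (0.009475 + 0.4589i)
|101⟩: (-0.2936 - 0.6443i + 0.6538i + 0.2668)/(2√2) = (-0.009475 + 0.003359i)
|110⟩: (0.2936 + 0.6443i - 0.6538i + 0.2668)/(2√2) = (0.1981 - 0.003359i)
|111⟩: (-0.2936 - 0.6443i - 0.6538i - 0.2668)/(2√2) = (-0.1981 - 0.4589i)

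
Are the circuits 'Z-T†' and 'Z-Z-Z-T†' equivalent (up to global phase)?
Yes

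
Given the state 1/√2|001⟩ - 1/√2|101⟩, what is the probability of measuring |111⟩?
0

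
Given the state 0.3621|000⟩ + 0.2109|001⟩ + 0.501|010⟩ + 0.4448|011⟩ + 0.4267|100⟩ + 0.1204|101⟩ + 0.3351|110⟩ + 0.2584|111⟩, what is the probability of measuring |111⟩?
0.06677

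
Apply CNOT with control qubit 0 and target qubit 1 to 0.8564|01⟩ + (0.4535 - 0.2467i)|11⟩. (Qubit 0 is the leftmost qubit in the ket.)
0.8564|01⟩ + (0.4535 - 0.2467i)|10⟩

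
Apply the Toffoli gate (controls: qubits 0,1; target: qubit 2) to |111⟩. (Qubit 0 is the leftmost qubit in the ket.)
|110⟩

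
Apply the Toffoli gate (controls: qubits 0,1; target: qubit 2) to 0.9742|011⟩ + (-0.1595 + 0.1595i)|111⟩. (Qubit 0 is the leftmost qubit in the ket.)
0.9742|011⟩ + (-0.1595 + 0.1595i)|110⟩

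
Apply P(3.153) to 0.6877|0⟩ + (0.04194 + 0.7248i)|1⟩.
0.6877|0⟩ + (-0.03367 - 0.7252i)|1⟩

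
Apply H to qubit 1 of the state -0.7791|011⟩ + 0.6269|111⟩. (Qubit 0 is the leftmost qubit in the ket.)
-0.5509|001⟩ + 0.5509|011⟩ + 0.4433|101⟩ - 0.4433|111⟩

H on qubit 1 mixes each pair of kets that differ only in qubit 1: amplitudes (a, b) of (|…0…⟩, |…1…⟩) become ((a + b)/√2, (a − b)/√2). Kets absent from the input have amplitude 0.
(|001⟩, |011⟩): (a, b) = (0, -0.7791) → (-0.5509, 0.5509)
(|101⟩, |111⟩): (a, b) = (0, 0.6269) → (0.4433, -0.4433)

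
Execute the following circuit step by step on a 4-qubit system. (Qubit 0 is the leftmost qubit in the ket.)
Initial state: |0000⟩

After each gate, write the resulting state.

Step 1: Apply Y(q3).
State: i|0001⟩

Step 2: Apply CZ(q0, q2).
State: i|0001⟩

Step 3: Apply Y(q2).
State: -|0011⟩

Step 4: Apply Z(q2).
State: |0011⟩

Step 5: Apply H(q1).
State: 1/√2|0011⟩ + 1/√2|0111⟩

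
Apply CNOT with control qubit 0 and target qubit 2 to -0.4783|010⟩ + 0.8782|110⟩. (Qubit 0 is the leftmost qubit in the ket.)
-0.4783|010⟩ + 0.8782|111⟩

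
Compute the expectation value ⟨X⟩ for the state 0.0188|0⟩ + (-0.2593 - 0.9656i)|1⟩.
-0.00975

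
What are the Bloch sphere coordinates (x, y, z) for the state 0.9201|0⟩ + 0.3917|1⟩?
(0.7208, 0, 0.6932)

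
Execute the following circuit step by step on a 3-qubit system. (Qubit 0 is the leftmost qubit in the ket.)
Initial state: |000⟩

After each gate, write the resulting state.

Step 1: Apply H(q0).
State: 1/√2|000⟩ + 1/√2|100⟩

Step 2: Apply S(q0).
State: 1/√2|000⟩ + (1/√2)i|100⟩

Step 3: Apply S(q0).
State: 1/√2|000⟩ - 1/√2|100⟩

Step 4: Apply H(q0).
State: |100⟩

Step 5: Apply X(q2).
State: |101⟩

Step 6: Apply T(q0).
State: (1/√2 + (1/√2)i)|101⟩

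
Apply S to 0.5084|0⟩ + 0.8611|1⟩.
0.5084|0⟩ + 0.8611i|1⟩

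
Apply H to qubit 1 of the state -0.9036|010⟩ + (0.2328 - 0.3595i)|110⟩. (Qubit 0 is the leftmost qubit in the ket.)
-0.6389|000⟩ + 0.6389|010⟩ + (0.1646 - 0.2542i)|100⟩ + (-0.1646 + 0.2542i)|110⟩

H on qubit 1 mixes each pair of kets that differ only in qubit 1: amplitudes (a, b) of (|…0…⟩, |…1…⟩) become ((a + b)/√2, (a − b)/√2). Kets absent from the input have amplitude 0.
(|000⟩, |010⟩): (a, b) = (0, -0.9036) → (-0.6389, 0.6389)
(|100⟩, |110⟩): (a, b) = (0, (0.2328 - 0.3595i)) → ((0.1646 - 0.2542i), (-0.1646 + 0.2542i))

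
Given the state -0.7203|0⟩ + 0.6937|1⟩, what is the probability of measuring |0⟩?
0.5188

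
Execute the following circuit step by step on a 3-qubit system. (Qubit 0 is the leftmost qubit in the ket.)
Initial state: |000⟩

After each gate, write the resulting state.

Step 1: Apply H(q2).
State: 1/√2|000⟩ + 1/√2|001⟩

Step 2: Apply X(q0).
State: 1/√2|100⟩ + 1/√2|101⟩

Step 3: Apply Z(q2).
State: 1/√2|100⟩ - 1/√2|101⟩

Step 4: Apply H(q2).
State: |101⟩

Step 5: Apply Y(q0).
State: -i|001⟩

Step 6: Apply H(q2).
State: -(1/√2)i|000⟩ + (1/√2)i|001⟩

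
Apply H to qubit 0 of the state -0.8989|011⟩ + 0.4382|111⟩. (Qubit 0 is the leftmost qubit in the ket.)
-0.3258|011⟩ - 0.9455|111⟩

H on qubit 0 mixes each pair of kets that differ only in qubit 0: amplitudes (a, b) of (|…0…⟩, |…1…⟩) become ((a + b)/√2, (a − b)/√2). Kets absent from the input have amplitude 0.
(|011⟩, |111⟩): (a, b) = (-0.8989, 0.4382) → (-0.3258, -0.9455)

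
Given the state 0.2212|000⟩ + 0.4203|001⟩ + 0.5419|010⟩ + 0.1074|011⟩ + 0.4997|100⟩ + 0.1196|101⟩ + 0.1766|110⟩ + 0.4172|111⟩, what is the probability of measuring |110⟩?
0.03119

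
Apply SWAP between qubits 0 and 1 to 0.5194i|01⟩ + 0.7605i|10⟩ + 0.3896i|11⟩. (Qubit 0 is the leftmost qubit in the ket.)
0.7605i|01⟩ + 0.5194i|10⟩ + 0.3896i|11⟩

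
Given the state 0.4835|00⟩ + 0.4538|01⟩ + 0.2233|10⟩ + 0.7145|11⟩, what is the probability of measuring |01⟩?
0.2059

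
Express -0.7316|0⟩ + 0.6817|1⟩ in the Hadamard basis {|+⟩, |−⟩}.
-0.03528|+⟩ - 0.9994|−⟩

With |ψ⟩ = α|0⟩ + β|1⟩, the Hadamard-basis coefficients are ⟨+|ψ⟩ = (α + β)/√2 and ⟨−|ψ⟩ = (α − β)/√2.
Here α = -0.7316, β = 0.6817: (α + β)/√2 = -0.03528, (α − β)/√2 = -0.9994.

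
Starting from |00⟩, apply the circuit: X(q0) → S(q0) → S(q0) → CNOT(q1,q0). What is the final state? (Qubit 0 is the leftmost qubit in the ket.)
-|10⟩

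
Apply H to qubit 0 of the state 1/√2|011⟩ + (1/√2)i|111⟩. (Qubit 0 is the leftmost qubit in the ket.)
(1/2 + (1/2)i)|011⟩ + (1/2 - (1/2)i)|111⟩

H on qubit 0 mixes each pair of kets that differ only in qubit 0: amplitudes (a, b) of (|…0…⟩, |…1…⟩) become ((a + b)/√2, (a − b)/√2). Kets absent from the input have amplitude 0.
(|011⟩, |111⟩): (a, b) = (1/√2, (1/√2)i) → ((1/2 + (1/2)i), (1/2 - (1/2)i))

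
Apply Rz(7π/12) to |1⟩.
(0.6088 + 0.7934i)|1⟩

Rz(7π/12) = [[e^(−iθ/2), 0], [0, e^(iθ/2)]] with e^(±iθ/2) = cos(θ/2) ± i·sin(θ/2); θ = 7π/12, cos(θ/2) ≈ 0.608761, sin(θ/2) ≈ 0.793353.
With a = amp(|0⟩) = 0 and b = amp(|1⟩) = 1:
new amp(|0⟩) = (0.608761 - 0.793353i)·a = 0
new amp(|1⟩) = (0.608761 + 0.793353i)·b = (0.6088 + 0.7934i)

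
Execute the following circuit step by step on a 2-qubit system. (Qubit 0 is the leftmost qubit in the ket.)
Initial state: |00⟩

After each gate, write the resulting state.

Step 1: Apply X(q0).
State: |10⟩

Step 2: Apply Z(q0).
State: -|10⟩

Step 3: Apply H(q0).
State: -1/√2|00⟩ + 1/√2|10⟩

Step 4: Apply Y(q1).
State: -(1/√2)i|01⟩ + (1/√2)i|11⟩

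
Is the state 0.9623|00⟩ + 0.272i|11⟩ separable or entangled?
Entangled

Writing the state as a|00⟩ + b|01⟩ + c|10⟩ + d|11⟩, it is a product state iff ad − bc = 0.
Here (a, b, c, d) = (0.9623, 0, 0, 0.272i): ad − bc = (0.9623)(0.272i) − (0)(0) = 0.2617i ≠ 0, so the state is entangled.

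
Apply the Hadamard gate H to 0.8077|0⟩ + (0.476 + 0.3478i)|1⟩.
(0.9077 + 0.2459i)|0⟩ + (0.2345 - 0.2459i)|1⟩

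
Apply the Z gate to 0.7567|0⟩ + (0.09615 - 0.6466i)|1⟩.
0.7567|0⟩ + (-0.09615 + 0.6466i)|1⟩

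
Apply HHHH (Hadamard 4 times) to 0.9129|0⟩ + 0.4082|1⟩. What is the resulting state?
0.9129|0⟩ + 0.4082|1⟩

H² = I, so an even number of Hadamards cancels: H^4 = I and the state is unchanged.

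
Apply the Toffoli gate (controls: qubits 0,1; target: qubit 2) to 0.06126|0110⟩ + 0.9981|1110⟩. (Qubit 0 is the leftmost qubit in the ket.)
0.06126|0110⟩ + 0.9981|1100⟩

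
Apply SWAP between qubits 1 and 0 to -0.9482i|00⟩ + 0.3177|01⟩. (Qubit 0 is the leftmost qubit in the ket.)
-0.9482i|00⟩ + 0.3177|10⟩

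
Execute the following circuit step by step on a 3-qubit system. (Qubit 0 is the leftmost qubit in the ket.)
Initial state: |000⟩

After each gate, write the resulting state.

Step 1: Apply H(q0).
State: 1/√2|000⟩ + 1/√2|100⟩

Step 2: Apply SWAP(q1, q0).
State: 1/√2|000⟩ + 1/√2|010⟩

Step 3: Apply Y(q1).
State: -(1/√2)i|000⟩ + (1/√2)i|010⟩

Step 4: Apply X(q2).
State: -(1/√2)i|001⟩ + (1/√2)i|011⟩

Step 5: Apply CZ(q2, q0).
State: -(1/√2)i|001⟩ + (1/√2)i|011⟩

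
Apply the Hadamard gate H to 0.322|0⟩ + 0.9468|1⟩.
0.8972|0⟩ - 0.4418|1⟩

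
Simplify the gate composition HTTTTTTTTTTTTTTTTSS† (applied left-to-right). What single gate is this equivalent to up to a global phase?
H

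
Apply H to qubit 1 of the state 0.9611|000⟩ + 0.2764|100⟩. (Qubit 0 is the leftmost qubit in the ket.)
0.6796|000⟩ + 0.6796|010⟩ + 0.1954|100⟩ + 0.1954|110⟩

H on qubit 1 mixes each pair of kets that differ only in qubit 1: amplitudes (a, b) of (|…0…⟩, |…1…⟩) become ((a + b)/√2, (a − b)/√2). Kets absent from the input have amplitude 0.
(|000⟩, |010⟩): (a, b) = (0.9611, 0) → (0.6796, 0.6796)
(|100⟩, |110⟩): (a, b) = (0.2764, 0) → (0.1954, 0.1954)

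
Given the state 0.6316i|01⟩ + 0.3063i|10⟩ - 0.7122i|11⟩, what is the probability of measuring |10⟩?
0.09382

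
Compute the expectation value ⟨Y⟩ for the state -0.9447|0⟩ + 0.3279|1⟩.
0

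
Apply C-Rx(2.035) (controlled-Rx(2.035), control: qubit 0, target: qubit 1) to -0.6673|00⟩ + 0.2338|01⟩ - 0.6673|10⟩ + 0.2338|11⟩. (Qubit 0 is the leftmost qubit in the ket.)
-0.6673|00⟩ + 0.2338|01⟩ + (-0.3507 - 0.1989i)|10⟩ + (0.1229 + 0.5677i)|11⟩

C-Rx(2.035) leaves the control-|0⟩ kets |00⟩, |01⟩ unchanged and applies Rx(2.035) to qubit 1 on the control-|1⟩ pair (|10⟩, |11⟩).
Rx(2.035) = [[cos(θ/2), −i·sin(θ/2)], [−i·sin(θ/2), cos(θ/2)]]; θ = 2.035, cos(θ/2) ≈ 0.525495, sin(θ/2) ≈ 0.850797.
With a = amp(|10⟩) = -0.6673 and b = amp(|11⟩) = 0.2338:
new amp(|10⟩) = (0.525495)·a + (-0.850797i)·b = (-0.3507 - 0.1989i)
new amp(|11⟩) = (-0.850797i)·a + (0.525495)·b = (0.1229 + 0.5677i)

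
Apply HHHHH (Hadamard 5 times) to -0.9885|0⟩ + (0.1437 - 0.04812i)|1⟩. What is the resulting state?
(-0.5974 - 0.03403i)|0⟩ + (-0.8006 + 0.03403i)|1⟩

H² = I, so H^5 = H: a single Hadamard. With (a, b) = (-0.9885, (0.1437 - 0.04812i)), H gives ((a + b)/√2, (a − b)/√2) = ((-0.5974 - 0.03403i), (-0.8006 + 0.03403i)).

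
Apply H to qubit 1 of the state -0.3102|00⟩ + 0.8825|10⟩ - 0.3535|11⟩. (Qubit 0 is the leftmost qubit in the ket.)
-0.2193|00⟩ - 0.2193|01⟩ + 0.3741|10⟩ + 0.874|11⟩

H on qubit 1 mixes each pair of kets that differ only in qubit 1: amplitudes (a, b) of (|…0…⟩, |…1…⟩) become ((a + b)/√2, (a − b)/√2). Kets absent from the input have amplitude 0.
(|00⟩, |01⟩): (a, b) = (-0.3102, 0) → (-0.2193, -0.2193)
(|10⟩, |11⟩): (a, b) = (0.8825, -0.3535) → (0.3741, 0.874)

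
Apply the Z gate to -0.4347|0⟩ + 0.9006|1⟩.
-0.4347|0⟩ - 0.9006|1⟩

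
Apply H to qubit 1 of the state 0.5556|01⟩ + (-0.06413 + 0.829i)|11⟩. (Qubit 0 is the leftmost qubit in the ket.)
0.3929|00⟩ - 0.3929|01⟩ + (-0.04535 + 0.5862i)|10⟩ + (0.04535 - 0.5862i)|11⟩

H on qubit 1 mixes each pair of kets that differ only in qubit 1: amplitudes (a, b) of (|…0…⟩, |…1…⟩) become ((a + b)/√2, (a − b)/√2). Kets absent from the input have amplitude 0.
(|00⟩, |01⟩): (a, b) = (0, 0.5556) → (0.3929, -0.3929)
(|10⟩, |11⟩): (a, b) = (0, (-0.06413 + 0.829i)) → ((-0.04535 + 0.5862i), (0.04535 - 0.5862i))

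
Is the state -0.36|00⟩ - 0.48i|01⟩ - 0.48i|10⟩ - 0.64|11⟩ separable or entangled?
Entangled

Writing the state as a|00⟩ + b|01⟩ + c|10⟩ + d|11⟩, it is a product state iff ad − bc = 0.
Here (a, b, c, d) = (-0.36, -0.48i, -0.48i, -0.64): ad − bc = (-0.36)(-0.64) − (-0.48i)(-0.48i) = 0.4608 ≠ 0, so the state is entangled.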